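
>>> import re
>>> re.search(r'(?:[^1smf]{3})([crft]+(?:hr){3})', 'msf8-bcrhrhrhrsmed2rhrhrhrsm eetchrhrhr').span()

The match spans [3:14] → '8-bcrhrhrhr'.

(3, 14)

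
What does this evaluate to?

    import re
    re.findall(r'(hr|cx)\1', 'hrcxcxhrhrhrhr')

['cx', 'hr', 'hr']

`\1` is not a pattern — it's the concrete string captured by group 1, re-applied verbatim.
Matches: at [2:6] match 'cxcx', group 1 = 'cx'; at [6:10] match 'hrhr', group 1 = 'hr'; at [10:14] match 'hrhr', group 1 = 'hr'.
One capturing group, so `findall` returns just the captured substring from each match — 3 in all.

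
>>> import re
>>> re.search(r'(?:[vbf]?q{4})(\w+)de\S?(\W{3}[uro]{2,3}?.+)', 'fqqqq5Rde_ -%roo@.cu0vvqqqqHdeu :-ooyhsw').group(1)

'5R'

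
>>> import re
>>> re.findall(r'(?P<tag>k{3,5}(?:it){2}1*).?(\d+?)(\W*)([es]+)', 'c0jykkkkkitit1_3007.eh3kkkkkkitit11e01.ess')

[('kkkkkitit1', '3007', '.', 'e'), ('kkkkkitit11', '01', '.', 'ess')]

Pattern: 3 to 5 of a literal 'k', then the literal 'it' repeated 2 times, then zero or more of the literal '1' (captured as 'tag'); then optionally any character; then one or more of a digit (lazy) (captured); then zero or more of a non-word character (captured); then one or more of one of [es] (captured).
Walking the string: at [4:21] match 'kkkkkitit1_3007.e', groups = ('kkkkkitit1', '3007', '.', 'e'); at [24:42] match 'kkkkkitit11e01.ess', groups = ('kkkkkitit11', '01', '.', 'ess').
4 groups means each result is a tuple of 4 captured strings — 2 here.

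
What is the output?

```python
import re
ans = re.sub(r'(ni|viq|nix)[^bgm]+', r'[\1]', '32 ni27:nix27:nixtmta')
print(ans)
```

32 [ni]mta

`\1` in the replacement pulls in group 1's text for each match.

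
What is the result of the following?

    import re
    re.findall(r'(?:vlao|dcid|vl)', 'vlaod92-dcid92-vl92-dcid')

`|` is ordered: at each position the engine commits to the first alternative that works.
Scanning left to right: at [0:4] → 'vlao'; at [8:12] → 'dcid'; at [15:17] → 'vl'; at [20:24] → 'dcid'.
Since nothing is captured, `findall` lists the 4 matched substrings directly.

['vlao', 'dcid', 'vl', 'dcid']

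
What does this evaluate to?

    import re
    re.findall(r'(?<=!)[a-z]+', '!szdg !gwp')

The positive lookaround only admits positions where the adjacent text matches; those characters stay outside the span.
Scanning left to right: at [1:5] → 'szdg'; at [7:10] → 'gwp'.
`findall` yields the raw match text (2 of them) because the pattern has no groups.

['szdg', 'gwp']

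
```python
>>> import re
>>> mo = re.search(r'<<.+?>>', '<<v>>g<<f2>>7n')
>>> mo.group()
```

'<<v>>'

The `?` after the quantifier makes it lazy — it takes as little as possible before letting the rest of the pattern try.
`re.search` tries every starting position until one works.
The match spans [0:5] → '<<v>>'.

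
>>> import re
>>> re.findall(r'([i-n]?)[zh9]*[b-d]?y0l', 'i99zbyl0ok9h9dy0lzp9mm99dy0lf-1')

One capturing group, so `findall` returns just the captured substring from each match — 2 in all.

['k', 'm']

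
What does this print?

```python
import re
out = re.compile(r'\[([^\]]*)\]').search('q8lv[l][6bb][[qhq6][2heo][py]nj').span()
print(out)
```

The match spans [4:7] → '[l]'.

(4, 7)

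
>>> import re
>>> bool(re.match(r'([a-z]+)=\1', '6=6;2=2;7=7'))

False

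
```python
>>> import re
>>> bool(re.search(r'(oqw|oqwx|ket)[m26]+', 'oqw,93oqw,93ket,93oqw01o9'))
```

`re.search` scans for the first position where the pattern succeeds.
Here the pattern never matches, so the call returns None, and `bool(None)` is False.

False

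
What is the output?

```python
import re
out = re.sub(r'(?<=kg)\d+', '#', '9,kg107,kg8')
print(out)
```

Lookahead/lookbehind check context without consuming it, so the matched span excludes the asserted characters.
Matches: at [4:7] → '107'; at [10:11] → '8'.
Every occurrence is swapped for '#'.

9,kg#,kg#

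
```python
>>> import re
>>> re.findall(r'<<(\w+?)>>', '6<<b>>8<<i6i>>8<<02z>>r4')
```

['b', 'i6i', '02z']

Walking the string: at [1:6] match '<<b>>', group 1 = 'b'; at [7:14] match '<<i6i>>', group 1 = 'i6i'; at [15:22] match '<<02z>>', group 1 = '02z'.
`findall` collects group 1 from each match (3 total).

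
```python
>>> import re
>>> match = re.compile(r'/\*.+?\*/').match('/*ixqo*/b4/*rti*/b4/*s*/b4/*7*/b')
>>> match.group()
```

With `match`, the pattern is implicitly anchored at the beginning.
The match spans [0:8] → '/*ixqo*/'.

'/*ixqo*/'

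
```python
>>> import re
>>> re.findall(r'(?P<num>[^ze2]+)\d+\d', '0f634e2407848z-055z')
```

['0f6', '4078', '-0']

The pattern matches one or more of any character except [ze2] (captured as 'num'); then one or more of a digit, then a digit.
Walking the string: at [0:5] match '0f634', group 1 = '0f6'; at [7:13] match '407848', group 1 = '4078'; at [14:18] match '-055', group 1 = '-0'.
One capturing group, so `findall` returns just the captured substring from each match — 3 in all.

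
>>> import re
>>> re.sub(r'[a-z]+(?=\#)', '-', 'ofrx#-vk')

'-#-vk'

Lookahead/lookbehind check context without consuming it, so the matched span excludes the asserted characters.
Matches: at [0:4] → 'ofrx'.
Each match is replaced by '-'.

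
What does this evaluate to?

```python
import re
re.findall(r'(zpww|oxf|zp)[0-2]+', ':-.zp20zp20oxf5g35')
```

Matches: at [3:7] match 'zp20', group 1 = 'zp'; at [7:11] match 'zp20', group 1 = 'zp'.
One capturing group, so `findall` returns just the captured substring from each match — 2 in all.

['zp', 'zp']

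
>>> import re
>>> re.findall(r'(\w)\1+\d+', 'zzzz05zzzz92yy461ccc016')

['z', 'z', 'y', 'c']

The backreference `\1` re-matches whatever the first group consumed, character for character.
Scanning left to right: at [0:6] match 'zzzz05', group 1 = 'z'; at [6:12] match 'zzzz92', group 1 = 'z'; at [12:17] match 'yy461', group 1 = 'y'; at [17:23] match 'ccc016', group 1 = 'c'.
Because there's exactly one group, `findall` drops the full match and keeps group 1 from each hit.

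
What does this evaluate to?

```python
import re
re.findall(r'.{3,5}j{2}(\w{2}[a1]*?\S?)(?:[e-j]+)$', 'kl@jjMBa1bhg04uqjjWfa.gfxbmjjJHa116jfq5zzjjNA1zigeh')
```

['NA1z']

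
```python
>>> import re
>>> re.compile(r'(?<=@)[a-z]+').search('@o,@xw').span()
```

(1, 2)

Lookahead/lookbehind check context without consuming it, so the matched span excludes the asserted characters.
`re.search` scans for the first position where the pattern succeeds.
The match spans [1:2] → 'o'.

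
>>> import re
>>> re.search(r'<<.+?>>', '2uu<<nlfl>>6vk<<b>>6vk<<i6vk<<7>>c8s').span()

The match spans [3:11] → '<<nlfl>>'.

(3, 11)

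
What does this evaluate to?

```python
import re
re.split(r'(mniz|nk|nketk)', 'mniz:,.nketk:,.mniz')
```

['', 'mniz', ':,.', 'nk', 'etk:,.', 'mniz', '']

Alternation tries branches left to right and keeps the first one that lets the overall match succeed at that position.
Matches to split on: at [0:4] → 'mniz'; at [7:9] → 'nk'; at [15:19] → 'mniz'.
Because the pattern has a capturing group, `split` also inserts each captured text between the pieces.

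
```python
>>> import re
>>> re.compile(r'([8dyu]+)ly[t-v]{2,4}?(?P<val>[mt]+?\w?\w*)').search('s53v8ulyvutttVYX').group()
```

'8ulyvutttVYX'

The pattern matches one or more of one of [8dyu] (captured); then the literal 'ly', then 2 to 4 of a character in [t-v] (lazy); then one or more of one of [mt] (lazy), then optionally a word character, then zero or more of a word character (captured as 'val').
Unlike `match`, `search` isn't anchored — it looks for the pattern anywhere in the string.
The match spans [4:16] → '8ulyvutttVYX'.
Captured: group 1 = '8u', group 2 = 'tttVYX'.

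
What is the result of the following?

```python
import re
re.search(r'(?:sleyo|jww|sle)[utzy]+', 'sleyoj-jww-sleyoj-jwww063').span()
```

The match spans [0:4] → 'sley'.

(0, 4)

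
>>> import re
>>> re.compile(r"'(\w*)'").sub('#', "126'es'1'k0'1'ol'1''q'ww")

"126#1#1#1#q'ww"

Each match is replaced by '#'.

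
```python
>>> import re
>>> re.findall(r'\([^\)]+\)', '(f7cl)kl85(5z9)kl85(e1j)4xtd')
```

Matches: at [0:6] → '(f7cl)'; at [10:15] → '(5z9)'; at [19:24] → '(e1j)'.
With no groups in the pattern, `findall` gives back each whole match — 3 here.

['(f7cl)', '(5z9)', '(e1j)']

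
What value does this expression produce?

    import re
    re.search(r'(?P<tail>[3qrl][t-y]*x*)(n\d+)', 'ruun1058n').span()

(0, 8)

The pattern matches one of [3qrl], then zero or more of a character in [t-y], then zero or more of the literal 'x' (captured as 'tail'); then the literal 'n', then one or more of a digit (captured).
`re.search` tries every starting position until one works.
The match spans [0:8] → 'ruun1058'.
Captured: group 1 = 'ruu', group 2 = 'n1058'.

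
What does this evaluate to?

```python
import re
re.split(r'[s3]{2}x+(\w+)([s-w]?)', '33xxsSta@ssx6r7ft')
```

['', 'sSta', '', '@', '6r7ft', '', '']

This matches exactly 2 of one of [s3], then one or more of the literal 'x'; then one or more of a word character (captured); then optionally a character in [s-w] (captured).
Matches to split on: at [0:8] → '33xxsSta'; at [9:17] → 'ssx6r7ft'.
`re.split` interleaves the captured-group text with the surrounding fragments.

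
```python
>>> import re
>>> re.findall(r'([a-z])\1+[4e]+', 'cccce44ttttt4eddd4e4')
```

The backreference `\1` re-matches whatever the first group consumed, character for character.
Walking the string: at [0:7] match 'cccce44', group 1 = 'c'; at [7:14] match 'ttttt4e', group 1 = 't'; at [14:20] match 'ddd4e4', group 1 = 'd'.
One capturing group, so `findall` returns just the captured substring from each match — 3 in all.

['c', 't', 'd']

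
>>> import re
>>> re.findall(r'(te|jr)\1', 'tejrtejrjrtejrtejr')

['jr']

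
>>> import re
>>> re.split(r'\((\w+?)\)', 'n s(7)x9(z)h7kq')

['n s', '7', 'x9', 'z', 'h7kq']

Matches to split on: at [3:6] → '(7)'; at [8:11] → '(z)'.
The group in the pattern means `split` returns the separators' captures alongside the pieces.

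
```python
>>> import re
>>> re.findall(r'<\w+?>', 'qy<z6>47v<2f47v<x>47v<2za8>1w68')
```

Walking the string: at [2:6] → '<z6>'; at [15:18] → '<x>'; at [21:27] → '<2za8>'.
No capturing groups, so `findall` returns the 3 full match strings.

['<z6>', '<x>', '<2za8>']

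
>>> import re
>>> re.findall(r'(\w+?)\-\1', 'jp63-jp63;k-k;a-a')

The backreference `\1` re-matches whatever the first group consumed, character for character.
With a single group, `findall` returns only what that group captured — 3 items.

['jp63', 'k', 'a']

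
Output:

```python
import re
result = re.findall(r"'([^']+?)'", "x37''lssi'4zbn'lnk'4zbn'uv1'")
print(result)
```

['lssi', 'lnk', 'uv1']

Because there's exactly one group, `findall` drops the full match and keeps group 1 from each hit.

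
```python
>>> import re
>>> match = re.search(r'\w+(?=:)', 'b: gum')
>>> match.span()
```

Lookahead/lookbehind check context without consuming it, so the matched span excludes the asserted characters.
The match spans [0:1] → 'b'.

(0, 1)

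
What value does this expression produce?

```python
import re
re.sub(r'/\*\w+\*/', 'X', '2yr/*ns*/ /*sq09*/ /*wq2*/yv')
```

'2yrX X Xyv'

`sub` substitutes 'X' at each match site.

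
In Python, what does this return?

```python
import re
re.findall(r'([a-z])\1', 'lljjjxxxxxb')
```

After group 1 captures some text, `\1` only succeeds where that same text appears again.
`findall` collects group 1 from each match (4 total).

['l', 'j', 'x', 'x']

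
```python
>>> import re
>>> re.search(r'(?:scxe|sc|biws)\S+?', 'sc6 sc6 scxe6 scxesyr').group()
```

'sc6'

`re.search` tries every starting position until one works.
The match spans [0:3] → 'sc6'.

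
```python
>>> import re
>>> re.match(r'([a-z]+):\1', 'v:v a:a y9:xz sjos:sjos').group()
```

A backreference is literal: `\1` must see the identical characters the first group matched.
`match` is anchored at position 0; if the pattern doesn't fit there, it returns None.
The match spans [0:3] → 'v:v'.
Captured: group 1 = 'v'.

'v:v'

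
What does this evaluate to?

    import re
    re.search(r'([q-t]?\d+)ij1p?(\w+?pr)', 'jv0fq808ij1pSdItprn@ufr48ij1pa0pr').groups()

('q808', 'SdItpr')

The pattern matches optionally a character in [q-t], then one or more of a digit (captured); then the literal 'ij1', then optionally a literal 'p'; then one or more of a word character (lazy), then the literal 'pr' (captured).
`search` walks the string left to right and returns the first match it finds.
The match spans [4:18] → 'q808ij1pSdItpr'.
Captured: group 1 = 'q808', group 2 = 'SdItpr'.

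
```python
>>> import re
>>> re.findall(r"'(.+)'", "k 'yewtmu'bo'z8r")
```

["yewtmu'bo"]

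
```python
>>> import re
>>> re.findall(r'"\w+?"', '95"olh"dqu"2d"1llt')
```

['"olh"', '"2d"']

Walking the string: at [2:7] → '"olh"'; at [10:14] → '"2d"'.
With no groups in the pattern, `findall` gives back each whole match — 2 here.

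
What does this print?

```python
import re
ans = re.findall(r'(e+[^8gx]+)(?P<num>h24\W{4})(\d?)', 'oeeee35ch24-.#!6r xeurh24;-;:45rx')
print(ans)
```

[('eeee35c', 'h24-.#!', '6'), ('eur', 'h24;-;:', '4')]

Pattern: one or more of the literal 'e', then one or more of any character except [8gx] (captured); then the literal 'h24', then exactly 4 of a non-word character (captured as 'num'); then optionally a digit (captured).
Matches: at [1:16] match 'eeee35ch24-.#!6', groups = ('eeee35c', 'h24-.#!', '6'); at [19:30] match 'eurh24;-;:4', groups = ('eur', 'h24;-;:', '4').
With 3 capturing groups, `findall` returns a 3-tuple per match.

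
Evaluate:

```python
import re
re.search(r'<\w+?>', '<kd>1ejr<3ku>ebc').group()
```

'<kd>'

`search` walks the string left to right and returns the first match it finds.
The match spans [0:4] → '<kd>'.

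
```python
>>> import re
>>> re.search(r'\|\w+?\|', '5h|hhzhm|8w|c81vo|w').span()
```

(2, 9)

The match spans [2:9] → '|hhzhm|'.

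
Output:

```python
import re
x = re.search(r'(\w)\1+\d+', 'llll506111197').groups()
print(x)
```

The match spans [0:13] → 'llll506111197'.
Captured: group 1 = 'l'.

('l',)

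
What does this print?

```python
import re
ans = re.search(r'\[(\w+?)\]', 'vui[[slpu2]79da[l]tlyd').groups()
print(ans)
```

`re.search` tries every starting position until one works.
The match spans [4:11] → '[slpu2]'.
Captured: group 1 = 'slpu2'.

('slpu2',)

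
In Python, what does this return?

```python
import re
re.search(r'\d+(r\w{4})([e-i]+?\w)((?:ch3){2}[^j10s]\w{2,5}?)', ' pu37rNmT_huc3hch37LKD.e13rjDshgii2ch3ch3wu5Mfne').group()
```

The pattern matches one or more of a digit; then a literal 'r', then exactly 4 of a word character (captured); then one or more of a character in [e-i] (lazy), then a word character (captured); then the literal 'ch3' repeated 2 times, then any character except [j10s], then 2 to 5 of a word character (lazy) (captured).
A `+?`/`*?`/`{m,n}?` starts at its minimum and grows only as far as needed for what follows to match.
Unlike `match`, `search` isn't anchored — it looks for the pattern anywhere in the string.
The match spans [24:44] → '13rjDshgii2ch3ch3wu5'.
Captured: group 1 = 'rjDsh', group 2 = 'gii2', group 3 = 'ch3ch3wu5'.

'13rjDshgii2ch3ch3wu5'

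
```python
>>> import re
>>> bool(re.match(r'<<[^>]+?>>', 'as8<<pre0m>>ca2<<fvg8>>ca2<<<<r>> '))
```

`match` is anchored at position 0; if the pattern doesn't fit there, it returns None.
Here position 0 doesn't satisfy it, so the call returns None, and `bool(None)` is False.

False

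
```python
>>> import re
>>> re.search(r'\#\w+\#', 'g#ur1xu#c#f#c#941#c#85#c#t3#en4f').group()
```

'#ur1xu#'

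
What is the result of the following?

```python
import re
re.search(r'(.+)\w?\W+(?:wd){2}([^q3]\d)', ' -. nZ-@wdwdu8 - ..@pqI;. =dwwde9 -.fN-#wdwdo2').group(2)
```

'o2'

This matches one or more of any character (captured); then optionally a word character, then one or more of a non-word character, then the literal 'wd' repeated 2 times; then any character except [q3], then a digit (captured).
`re.search` scans for the first position where the pattern succeeds.
The match spans [0:46] → ' -. nZ-@wdwdu8 - ..@pqI;. =dwwde9 -.fN-#wdwdo2'.
Captured: group 1 = ' -. nZ-@wdwdu8 - ..@pqI;. =dwwde9 -.fN-', group 2 = 'o2'.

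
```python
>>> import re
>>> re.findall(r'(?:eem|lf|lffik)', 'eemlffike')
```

['eem', 'lf']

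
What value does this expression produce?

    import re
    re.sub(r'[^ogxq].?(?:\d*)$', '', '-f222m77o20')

Every occurrence is swapped for ''.

'-f222m7'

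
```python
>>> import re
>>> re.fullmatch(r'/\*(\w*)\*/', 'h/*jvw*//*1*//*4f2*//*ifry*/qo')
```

`re.fullmatch` requires the pattern to consume the entire string.
Here there's no way to consume every character, so the call returns None.

None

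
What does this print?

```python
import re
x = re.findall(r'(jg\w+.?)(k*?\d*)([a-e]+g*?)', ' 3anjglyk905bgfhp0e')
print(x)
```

The pattern matches the literal 'jg', then one or more of a word character, then optionally any character (captured); then zero or more of a literal 'k' (lazy), then zero or more of a digit (captured); then one or more of a character in [a-e], then zero or more of the literal 'g' (lazy) (captured).
Matches: at [4:19] match 'jglyk905bgfhp0e', groups = ('jglyk905bgfhp0', '', 'e').
`findall` packs the 3 group values into a tuple for every match.

[('jglyk905bgfhp0', '', 'e')]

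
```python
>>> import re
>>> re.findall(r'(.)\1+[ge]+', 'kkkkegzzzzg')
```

['k', 'z']

`\1` has to match the exact text group 1 already captured.
Matches: at [0:6] match 'kkkkeg', group 1 = 'k'; at [6:11] match 'zzzzg', group 1 = 'z'.
With a single group, `findall` returns only what that group captured — 2 items.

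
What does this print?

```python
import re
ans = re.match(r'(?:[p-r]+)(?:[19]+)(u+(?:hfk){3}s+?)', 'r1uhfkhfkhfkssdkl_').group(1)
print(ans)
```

The match spans [0:13] → 'r1uhfkhfkhfks'.
Captured: group 1 = 'uhfkhfkhfks'.

uhfkhfkhfks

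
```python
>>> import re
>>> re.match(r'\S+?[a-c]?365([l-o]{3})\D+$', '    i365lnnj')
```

`re.match` won't scan ahead — the pattern has to work from the very first character.
Here position 0 doesn't satisfy it, so the call returns None.

None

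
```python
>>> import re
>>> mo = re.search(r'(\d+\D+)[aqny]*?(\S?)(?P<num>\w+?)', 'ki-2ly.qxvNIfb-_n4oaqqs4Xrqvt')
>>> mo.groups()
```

('2ly.qxvNIfb-_n', '4', 'o')

This matches one or more of a digit, then one or more of a non-digit (captured); then zero or more of one of [aqny] (lazy); then optionally a non-whitespace character (captured); then one or more of a word character (lazy) (captured as 'num').
`search` walks the string left to right and returns the first match it finds.
The match spans [3:19] → '2ly.qxvNIfb-_n4o'.
Captured: group 1 = '2ly.qxvNIfb-_n', group 2 = '4', group 3 = 'o'.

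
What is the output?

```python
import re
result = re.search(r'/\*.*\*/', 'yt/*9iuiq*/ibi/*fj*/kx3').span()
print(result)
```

(2, 20)

Unlike `match`, `search` isn't anchored — it looks for the pattern anywhere in the string.
The match spans [2:20] → '/*9iuiq*/ibi/*fj*/'.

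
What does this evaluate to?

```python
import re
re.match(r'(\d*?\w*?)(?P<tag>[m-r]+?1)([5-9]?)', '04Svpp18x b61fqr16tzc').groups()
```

The match spans [0:8] → '04Svpp18'.
Captured: group 1 = '04Sv', group 2 = 'pp1', group 3 = '8'.

('04Sv', 'pp1', '8')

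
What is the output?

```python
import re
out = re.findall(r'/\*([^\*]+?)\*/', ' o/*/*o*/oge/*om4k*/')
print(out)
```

['o', 'om4k']

`findall` collects group 1 from each match (2 total).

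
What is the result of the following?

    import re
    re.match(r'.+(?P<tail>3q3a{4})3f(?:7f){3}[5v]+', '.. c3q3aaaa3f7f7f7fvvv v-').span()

(0, 22)

Pattern: one or more of any character; then the literal '3q3', then exactly 4 of the literal 'a' (captured as 'tail'); then the literal '3f', then the literal '7f' repeated 3 times, then one or more of one of [5v].
`re.match` only tries the pattern at the start of the string.
The match spans [0:22] → '.. c3q3aaaa3f7f7f7fvvv'.
Captured: group 1 = '3q3aaaa'.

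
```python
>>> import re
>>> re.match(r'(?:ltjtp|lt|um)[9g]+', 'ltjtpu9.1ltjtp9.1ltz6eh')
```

None

`re.match` only tries the pattern at the start of the string.
Here the pattern fails at index 0, so the call returns None.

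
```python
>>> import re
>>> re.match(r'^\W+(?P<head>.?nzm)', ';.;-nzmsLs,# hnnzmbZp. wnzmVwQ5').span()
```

(0, 7)

With `match`, the pattern is implicitly anchored at the beginning.
The match spans [0:7] → ';.;-nzm'.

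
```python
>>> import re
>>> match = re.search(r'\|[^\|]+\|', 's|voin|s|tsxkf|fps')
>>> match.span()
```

(1, 7)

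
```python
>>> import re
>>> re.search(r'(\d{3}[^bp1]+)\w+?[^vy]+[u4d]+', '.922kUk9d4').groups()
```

This matches exactly 3 of a digit, then one or more of any character except [bp1] (captured); then one or more of a word character (lazy); then one or more of any character except [vy]; then one or more of one of [u4d].
`re.search` tries every starting position until one works.
The match spans [1:10] → '922kUk9d4'.
Captured: group 1 = '922kUk'.

('922kUk',)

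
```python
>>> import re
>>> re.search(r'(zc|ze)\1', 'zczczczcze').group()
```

`\1` has to match the exact text group 1 already captured.
The match spans [0:4] → 'zczc'.

'zczc'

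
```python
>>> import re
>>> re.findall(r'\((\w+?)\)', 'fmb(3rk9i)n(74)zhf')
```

['3rk9i', '74']

Scanning left to right: at [3:10] match '(3rk9i)', group 1 = '3rk9i'; at [11:15] match '(74)', group 1 = '74'.
Because there's exactly one group, `findall` drops the full match and keeps group 1 from each hit.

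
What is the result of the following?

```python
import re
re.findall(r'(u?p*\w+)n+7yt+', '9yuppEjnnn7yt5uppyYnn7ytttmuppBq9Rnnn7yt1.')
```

Pattern: optionally the literal 'u', then zero or more of a literal 'p', then one or more of a word character (captured); then one or more of the literal 'n', then the literal '7y', then one or more of a literal 't'.
Matches: at [0:40] match '9yuppEjnnn7yt5uppyYnn7ytttmuppBq9Rnnn7yt', group 1 = '9yuppEjnnn7yt5uppyYnn7ytttmuppBq9Rnn'.
With a single group, `findall` returns only what that group captured — 1 item.

['9yuppEjnnn7yt5uppyYnn7ytttmuppBq9Rnn']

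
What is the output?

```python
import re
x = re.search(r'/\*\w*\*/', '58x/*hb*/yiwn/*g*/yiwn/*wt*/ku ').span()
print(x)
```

(3, 9)

`re.search` tries every starting position until one works.
The match spans [3:9] → '/*hb*/'.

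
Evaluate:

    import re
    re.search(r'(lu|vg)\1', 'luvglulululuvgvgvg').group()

A backreference is literal: `\1` must see the identical characters the first group matched.
`re.search` scans for the first position where the pattern succeeds.
The match spans [4:8] → 'lulu'.
Captured: group 1 = 'lu'.

'lulu'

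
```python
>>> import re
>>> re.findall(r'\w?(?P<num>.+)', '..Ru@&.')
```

['..Ru@&.']

The pattern matches optionally a word character; then one or more of any character (captured as 'num').
Scanning left to right: at [0:7] match '..Ru@&.', group 1 = '..Ru@&.'.
`findall` collects group 1 from the one match (1 total).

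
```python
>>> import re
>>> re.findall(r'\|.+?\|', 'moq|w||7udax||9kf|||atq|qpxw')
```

Matches: at [3:6] → '|w|'; at [6:13] → '|7udax|'; at [13:18] → '|9kf|'; at [18:24] → '||atq|'.
With no groups in the pattern, `findall` gives back each whole match — 4 here.

['|w|', '|7udax|', '|9kf|', '||atq|']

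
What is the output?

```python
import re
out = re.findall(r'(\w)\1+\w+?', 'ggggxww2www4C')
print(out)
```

['g', 'w', 'w']

`\1` has to match the exact text group 1 already captured.
Matches: at [0:5] match 'ggggx', group 1 = 'g'; at [5:8] match 'ww2', group 1 = 'w'; at [8:12] match 'www4', group 1 = 'w'.
`findall` collects group 1 from each match (3 total).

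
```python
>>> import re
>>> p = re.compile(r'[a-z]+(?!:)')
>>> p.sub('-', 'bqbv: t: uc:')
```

'-v: t: -c:'

`(?!…)`/`(?<!…)` only lets a position through if the neighbouring text does NOT match; no characters are consumed.
Matches: at [0:3] → 'bqb'; at [9:10] → 'u'.
Every occurrence is swapped for '-'.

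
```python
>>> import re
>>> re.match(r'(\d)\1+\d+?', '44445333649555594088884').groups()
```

('4',)

The match spans [0:5] → '44445'.
Captured: group 1 = '4'.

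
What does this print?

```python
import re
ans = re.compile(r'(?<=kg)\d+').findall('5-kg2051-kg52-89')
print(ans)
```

The `(?=…)`/`(?<=…)` assertion just peeks at neighbouring text; it doesn't advance the match position.
Matches: at [4:8] → '2051'; at [11:13] → '52'.
No capturing groups, so `findall` returns the 2 full match strings.

['2051', '52']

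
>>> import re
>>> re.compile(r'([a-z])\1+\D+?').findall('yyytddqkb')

['y', 'd']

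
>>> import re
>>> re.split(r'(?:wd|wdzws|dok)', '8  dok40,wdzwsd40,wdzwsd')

The regex engine tests alternatives in the order written; an earlier branch that matches wins even if a later one would match more.
`split` removes every match and returns the 4 fragments in between.

['8  ', '40,', 'zwsd40,', 'zwsd']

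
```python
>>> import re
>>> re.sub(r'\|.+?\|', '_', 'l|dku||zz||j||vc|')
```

A `+?`/`*?`/`{m,n}?` starts at its minimum and grows only as far as needed for what follows to match.
Matches: at [1:6] → '|dku|'; at [6:10] → '|zz|'; at [10:13] → '|j|'; at [13:17] → '|vc|'.
Every occurrence is swapped for '_'.

'l____'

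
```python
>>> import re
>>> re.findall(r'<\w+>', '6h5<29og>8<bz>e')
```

['<29og>', '<bz>']

`findall` yields the raw match text (2 of them) because the pattern has no groups.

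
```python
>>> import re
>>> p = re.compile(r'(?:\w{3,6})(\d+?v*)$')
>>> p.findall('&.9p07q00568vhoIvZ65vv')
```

With a single group, `findall` returns only what that group captured — 1 item.

['65vv']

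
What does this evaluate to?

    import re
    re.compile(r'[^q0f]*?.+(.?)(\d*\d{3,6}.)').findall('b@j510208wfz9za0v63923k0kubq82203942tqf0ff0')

The pattern matches zero or more of any character except [q0f] (lazy), then one or more of any character; then optionally any character (captured); then zero or more of a digit, then 3 to 6 of a digit, then any character (captured).
2 groups means the one result is a tuple of 2 captured strings — 1 here.

[('', '942t')]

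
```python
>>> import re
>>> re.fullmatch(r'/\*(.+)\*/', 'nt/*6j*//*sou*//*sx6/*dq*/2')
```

None

`re.fullmatch` is like wrapping the pattern in `^…$` (in single-line mode).
Here the string isn't matched end-to-end, so the call returns None.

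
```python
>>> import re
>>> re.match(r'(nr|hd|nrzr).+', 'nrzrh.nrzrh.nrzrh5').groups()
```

('nr',)

Alternation tries branches left to right and keeps the first one that lets the overall match succeed at that position.
With `match`, the pattern is implicitly anchored at the beginning.
The match spans [0:18] → 'nrzrh.nrzrh.nrzrh5'.
Captured: group 1 = 'nr'.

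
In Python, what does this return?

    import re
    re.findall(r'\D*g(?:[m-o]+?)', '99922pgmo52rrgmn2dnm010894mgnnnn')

Lazy quantifiers expand one character at a time until the remainder of the pattern can match.
No capturing groups, so `findall` returns the 3 full match strings.

['pgm', 'rrgm', 'mgn']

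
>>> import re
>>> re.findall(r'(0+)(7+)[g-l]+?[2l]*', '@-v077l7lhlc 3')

[('0', '77')]

This matches one or more of a literal '0' (captured); then one or more of a literal '7' (captured); then one or more of a character in [g-l] (lazy), then zero or more of one of [2l].
Scanning left to right: at [3:7] match '077l', groups = ('0', '77').
Multiple groups make `findall` return tuples — one 2-tuple for the one match.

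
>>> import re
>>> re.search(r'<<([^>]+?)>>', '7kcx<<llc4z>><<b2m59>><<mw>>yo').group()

`re.search` tries every starting position until one works.
The match spans [4:13] → '<<llc4z>>'.
Captured: group 1 = 'llc4z'.

'<<llc4z>>'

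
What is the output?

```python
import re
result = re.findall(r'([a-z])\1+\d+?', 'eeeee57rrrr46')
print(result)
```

A backreference is literal: `\1` must see the identical characters the first group matched.
Scanning left to right: at [0:6] match 'eeeee5', group 1 = 'e'; at [7:12] match 'rrrr4', group 1 = 'r'.
Because there's exactly one group, `findall` drops the full match and keeps group 1 from each hit.

['e', 'r']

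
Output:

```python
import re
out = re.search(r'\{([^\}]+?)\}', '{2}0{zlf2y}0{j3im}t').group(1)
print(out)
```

`re.search` scans for the first position where the pattern succeeds.
The match spans [0:3] → '{2}'.
Captured: group 1 = '2'.

2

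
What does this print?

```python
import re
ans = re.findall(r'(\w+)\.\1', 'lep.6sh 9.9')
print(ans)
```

['9']

After group 1 captures some text, `\1` only succeeds where that same text appears again.
One capturing group, so `findall` returns just the captured substring from the one match — 1 in all.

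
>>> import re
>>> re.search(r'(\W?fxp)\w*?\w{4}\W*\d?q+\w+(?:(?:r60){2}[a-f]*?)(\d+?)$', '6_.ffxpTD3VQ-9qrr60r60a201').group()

'fxpTD3VQ-9qrr60r60a201'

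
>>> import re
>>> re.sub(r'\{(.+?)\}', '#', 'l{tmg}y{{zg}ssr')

'l#y#ssr'

Lazy quantifiers expand one character at a time until the remainder of the pattern can match.
`sub` substitutes '#' at each match site.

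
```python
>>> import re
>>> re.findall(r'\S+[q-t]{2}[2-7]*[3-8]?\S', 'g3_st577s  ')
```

['g3_st577s']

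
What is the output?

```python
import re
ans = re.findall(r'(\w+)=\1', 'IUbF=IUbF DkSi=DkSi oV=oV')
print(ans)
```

['IUbF', 'DkSi', 'oV']

`\1` has to match the exact text group 1 already captured.
`findall` collects group 1 from each match (3 total).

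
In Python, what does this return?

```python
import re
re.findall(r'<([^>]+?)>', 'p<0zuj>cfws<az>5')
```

Because there's exactly one group, `findall` drops the full match and keeps group 1 from each hit.

['0zuj', 'az']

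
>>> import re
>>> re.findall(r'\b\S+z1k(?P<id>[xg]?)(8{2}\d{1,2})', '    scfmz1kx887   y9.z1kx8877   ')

This matches a word boundary (`\b`, zero-width); then one or more of a non-whitespace character, then the literal 'z1k'; then optionally one of [xg] (captured as 'id'); then exactly 2 of the literal '8', then 1 to 2 of a digit (captured).
Walking the string: at [4:15] match 'scfmz1kx887', groups = ('x', '887'); at [18:29] match 'y9.z1kx8877', groups = ('x', '8877').
With 2 capturing groups, `findall` returns a 2-tuple per match.

[('x', '887'), ('x', '8877')]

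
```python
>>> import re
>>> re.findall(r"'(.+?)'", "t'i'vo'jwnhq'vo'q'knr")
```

Lazy quantifiers expand one character at a time until the remainder of the pattern can match.
Walking the string: at [1:4] match "'i'", group 1 = 'i'; at [6:13] match "'jwnhq'", group 1 = 'jwnhq'; at [15:18] match "'q'", group 1 = 'q'.
With a single group, `findall` returns only what that group captured — 3 items.

['i', 'jwnhq', 'q']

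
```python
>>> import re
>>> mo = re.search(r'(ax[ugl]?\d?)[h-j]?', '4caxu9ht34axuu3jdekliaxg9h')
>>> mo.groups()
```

('axu9',)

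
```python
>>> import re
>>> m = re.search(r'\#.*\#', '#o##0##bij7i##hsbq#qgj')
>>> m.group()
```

`search` walks the string left to right and returns the first match it finds.
The match spans [0:19] → '#o##0##bij7i##hsbq#'.

'#o##0##bij7i##hsbq#'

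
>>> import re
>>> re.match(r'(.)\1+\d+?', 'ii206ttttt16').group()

'ii2'

`\1` has to match the exact text group 1 already captured.
With `match`, the pattern is implicitly anchored at the beginning.
The match spans [0:3] → 'ii2'.
Captured: group 1 = 'i'.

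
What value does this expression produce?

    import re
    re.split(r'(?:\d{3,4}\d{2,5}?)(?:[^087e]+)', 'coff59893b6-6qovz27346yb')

['coff', '7346yb']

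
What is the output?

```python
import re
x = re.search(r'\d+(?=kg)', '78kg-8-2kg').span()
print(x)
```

The positive lookaround only admits positions where the adjacent text matches; those characters stay outside the span.
`re.search` tries every starting position until one works.
The match spans [0:2] → '78'.

(0, 2)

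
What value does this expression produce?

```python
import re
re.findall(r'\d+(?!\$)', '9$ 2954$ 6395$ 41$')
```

['295', '639', '4']

A negative assertion filters positions out without eating any characters.
`findall` yields the raw match text (3 of them) because the pattern has no groups.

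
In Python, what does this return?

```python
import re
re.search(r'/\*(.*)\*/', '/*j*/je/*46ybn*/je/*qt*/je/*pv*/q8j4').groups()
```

The match spans [0:32] → '/*j*/je/*46ybn*/je/*qt*/je/*pv*/'.
Captured: group 1 = 'j*/je/*46ybn*/je/*qt*/je/*pv'.

('j*/je/*46ybn*/je/*qt*/je/*pv',)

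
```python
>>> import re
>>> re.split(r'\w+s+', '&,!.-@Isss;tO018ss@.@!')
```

['&,!.-@', ';', '@.@!']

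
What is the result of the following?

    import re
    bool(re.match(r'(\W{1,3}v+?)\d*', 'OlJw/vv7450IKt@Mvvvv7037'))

False

With `match`, the pattern is implicitly anchored at the beginning.
Here the string doesn't start with a match, so the call returns None, and `bool(None)` is False.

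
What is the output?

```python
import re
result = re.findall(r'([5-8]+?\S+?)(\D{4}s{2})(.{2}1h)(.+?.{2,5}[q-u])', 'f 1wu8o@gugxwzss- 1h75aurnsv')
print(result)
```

[('8o@gu', 'gxwzss', '- 1h', '75aurns')]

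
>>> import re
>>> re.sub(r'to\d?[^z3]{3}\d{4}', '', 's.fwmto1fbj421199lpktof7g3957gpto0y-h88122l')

's.fwm99lpkgp2l'

The pattern matches the literal 'to', then optionally a digit, then exactly 3 of any character except [z3]; then exactly 4 of a digit.
Matches: at [5:15] → 'to1fbj4211'; at [20:29] → 'tof7g3957'; at [31:41] → 'to0y-h8812'.
Every occurrence is swapped for ''.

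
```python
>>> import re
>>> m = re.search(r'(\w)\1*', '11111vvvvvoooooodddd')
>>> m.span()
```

(0, 5)

`\1` has to match the exact text group 1 already captured.
`re.search` scans for the first position where the pattern succeeds.
The match spans [0:5] → '11111'.
Captured: group 1 = '1'.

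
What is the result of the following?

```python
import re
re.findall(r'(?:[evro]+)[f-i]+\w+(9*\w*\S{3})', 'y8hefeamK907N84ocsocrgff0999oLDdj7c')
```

['j7c']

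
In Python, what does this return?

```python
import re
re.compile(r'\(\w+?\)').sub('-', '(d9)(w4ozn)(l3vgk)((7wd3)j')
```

Each match is replaced by '-'.

'---(-j'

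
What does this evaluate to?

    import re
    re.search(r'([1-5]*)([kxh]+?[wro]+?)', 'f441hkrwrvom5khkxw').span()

This matches zero or more of a character in [1-5] (captured); then one or more of one of [kxh] (lazy), then one or more of one of [wro] (lazy) (captured).
A non-greedy quantifier consumes as few characters as it can — just enough that the remainder of the pattern still matches from where it stops; whatever follows it matches normally.
`re.search` tries every starting position until one works.
The match spans [1:7] → '441hkr'.
Captured: group 1 = '441', group 2 = 'hkr'.

(1, 7)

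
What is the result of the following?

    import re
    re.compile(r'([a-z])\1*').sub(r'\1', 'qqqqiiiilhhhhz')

`\1` has to match the exact text group 1 already captured.
The replacement refers to a captured group, so each match is rewritten using its own captured text.

'qilhz'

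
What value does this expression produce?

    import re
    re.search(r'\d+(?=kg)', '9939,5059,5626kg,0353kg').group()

'5626'

The lookaround is zero-width — it requires the adjacent text to match without consuming it, so the asserted text isn't part of the match.
`search` walks the string left to right and returns the first match it finds.
The match spans [10:14] → '5626'.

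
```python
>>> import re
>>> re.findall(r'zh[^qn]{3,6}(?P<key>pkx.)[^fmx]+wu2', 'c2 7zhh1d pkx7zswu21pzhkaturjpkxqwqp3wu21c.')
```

Pattern: the literal 'zh', then 3 to 6 of any character except [qn]; then the literal 'pkx', then any character (captured as 'key'); then one or more of any character except [fmx], then the literal 'wu2'.
Scanning left to right: at [4:19] match 'zhh1d pkx7zswu2', group 1 = 'pkx7'; at [21:40] match 'zhkaturjpkxqwqp3wu2', group 1 = 'pkxq'.
Because there's exactly one group, `findall` drops the full match and keeps group 1 from each hit.

['pkx7', 'pkxq']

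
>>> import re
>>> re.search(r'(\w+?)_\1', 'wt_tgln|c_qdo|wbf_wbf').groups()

('t',)

The backreference `\1` re-matches whatever the first group consumed, character for character.
`search` walks the string left to right and returns the first match it finds.
The match spans [1:4] → 't_t'.
Captured: group 1 = 't'.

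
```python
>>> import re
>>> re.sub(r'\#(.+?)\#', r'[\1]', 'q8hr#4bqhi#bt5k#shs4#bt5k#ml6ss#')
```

A non-greedy quantifier consumes as few characters as it can — just enough that the remainder of the pattern still matches from where it stops; whatever follows it matches normally.
`\1` in the replacement pulls in group 1's text for each match.

'q8hr[4bqhi]bt5k[shs4]bt5k[ml6ss]'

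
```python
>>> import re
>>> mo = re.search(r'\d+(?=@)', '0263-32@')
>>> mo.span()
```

Lookahead/lookbehind check context without consuming it, so the matched span excludes the asserted characters.
`re.search` scans for the first position where the pattern succeeds.
The match spans [5:7] → '32'.

(5, 7)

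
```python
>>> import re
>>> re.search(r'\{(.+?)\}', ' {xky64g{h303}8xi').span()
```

(1, 14)

`search` walks the string left to right and returns the first match it finds.
The match spans [1:14] → '{xky64g{h303}'.
Captured: group 1 = 'xky64g{h303'.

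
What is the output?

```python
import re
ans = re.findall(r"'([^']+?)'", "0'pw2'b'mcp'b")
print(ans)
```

Matches: at [1:6] match "'pw2'", group 1 = 'pw2'; at [7:12] match "'mcp'", group 1 = 'mcp'.
Because there's exactly one group, `findall` drops the full match and keeps group 1 from each hit.

['pw2', 'mcp']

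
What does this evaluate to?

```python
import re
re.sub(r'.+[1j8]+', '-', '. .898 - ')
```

'- - '

This matches one or more of any character; then one or more of one of [1j8].
`sub` substitutes '-' at each match site.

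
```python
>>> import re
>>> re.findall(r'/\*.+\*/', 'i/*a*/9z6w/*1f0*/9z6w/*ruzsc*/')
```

['/*a*/9z6w/*1f0*/9z6w/*ruzsc*/']

Matches: at [1:30] → '/*a*/9z6w/*1f0*/9z6w/*ruzsc*/'.
No capturing groups, so `findall` returns the 1 full match string.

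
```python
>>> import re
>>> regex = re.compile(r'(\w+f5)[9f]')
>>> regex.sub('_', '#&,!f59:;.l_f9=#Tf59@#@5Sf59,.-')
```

'#&,!f59:;.l_f9=#_@#@_,.-'

The pattern matches one or more of a word character, then the literal 'f5' (captured); then one of [9f].
Every occurrence is swapped for '_'.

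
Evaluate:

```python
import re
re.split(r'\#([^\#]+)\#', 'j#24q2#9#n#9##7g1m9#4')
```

['j', '24q2', '9', 'n', '9#', '7g1m9', '4']

Matches to split on: at [1:7] → '#24q2#'; at [8:11] → '#n#'; at [13:20] → '#7g1m9#'.
With a capturing group present, the delimiter's captured portion is kept in the result list.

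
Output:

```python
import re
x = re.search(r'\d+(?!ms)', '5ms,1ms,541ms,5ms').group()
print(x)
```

54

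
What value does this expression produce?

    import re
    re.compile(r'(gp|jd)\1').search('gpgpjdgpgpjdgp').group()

'gpgp'

The backreference `\1` re-matches whatever the first group consumed, character for character.
Unlike `match`, `search` isn't anchored — it looks for the pattern anywhere in the string.
The match spans [0:4] → 'gpgp'.
Captured: group 1 = 'gp'.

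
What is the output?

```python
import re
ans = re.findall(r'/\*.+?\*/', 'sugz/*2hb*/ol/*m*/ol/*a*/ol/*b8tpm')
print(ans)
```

With the lazy modifier that quantifier settles for the fewest repetitions that let the rest of the pattern succeed (the atoms after it are unaffected and can still be greedy).
Walking the string: at [4:11] → '/*2hb*/'; at [13:18] → '/*m*/'; at [20:25] → '/*a*/'.
`findall` yields the raw match text (3 of them) because the pattern has no groups.

['/*2hb*/', '/*m*/', '/*a*/']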